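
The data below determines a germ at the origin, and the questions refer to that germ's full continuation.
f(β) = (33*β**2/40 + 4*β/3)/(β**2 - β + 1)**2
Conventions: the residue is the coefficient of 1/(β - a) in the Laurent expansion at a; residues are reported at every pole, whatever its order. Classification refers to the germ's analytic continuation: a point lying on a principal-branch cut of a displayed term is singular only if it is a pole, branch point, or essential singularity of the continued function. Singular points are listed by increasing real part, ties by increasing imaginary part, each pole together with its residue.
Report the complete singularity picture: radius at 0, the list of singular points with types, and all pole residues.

Radius of convergence at 0: 1.
At (1/2) - ((1/2)*sqrt(3))*i: a pole of order 2; residue ((179/540)*sqrt(3))*i.
At (1/2) + ((1/2)*sqrt(3))*i: a pole of order 2; residue -((179/540)*sqrt(3))*i.

Denominator factor (β**2 - β + 1)^2: discriminant -3, complex-conjugate roots (1/2) + ((1/2)*sqrt(3))*i and (1/2) - ((1/2)*sqrt(3))*i; poles of order 2, moduli 1 and 1.
The radius of convergence is the smallest modulus among the singular points: 1.
The factor β**2 - β + 1 splits as (β - a)(β - a') with a = (1/2) - ((1/2)*sqrt(3))*i, a' = (1/2) + ((1/2)*sqrt(3))*i. At the order-2 pole a set g(β) = (β - a)^2*f(β) = [33*β**2/40 + 4*β/3] / (β - a')^2.
Order-2 pole: residue = g'(a); g'((1/2) - ((1/2)*sqrt(3))*i) = ((179/540)*sqrt(3))*i, so the residue is ((179/540)*sqrt(3))*i.
The factor β**2 - β + 1 splits as (β - a)(β - a') with a = (1/2) + ((1/2)*sqrt(3))*i, a' = (1/2) - ((1/2)*sqrt(3))*i. At the order-2 pole a set g(β) = (β - a)^2*f(β) = [33*β**2/40 + 4*β/3] / (β - a')^2.
Order-2 pole: residue = g'(a); g'((1/2) + ((1/2)*sqrt(3))*i) = -((179/540)*sqrt(3))*i, so the residue is -((179/540)*sqrt(3))*i.
List the singular points by increasing real part (a conjugate pair: the negative imaginary part first).


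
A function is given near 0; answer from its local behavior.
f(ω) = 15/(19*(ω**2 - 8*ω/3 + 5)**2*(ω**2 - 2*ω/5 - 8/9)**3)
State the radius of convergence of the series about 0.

Denominator factor (ω**2 - 8*ω/3 + 5)^2: discriminant -116/9, complex-conjugate roots (4/3) + ((1/3)*sqrt(29))*i and (4/3) - ((1/3)*sqrt(29))*i; poles of order 2, moduli sqrt(5) and sqrt(5).
Denominator factor (ω**2 - 2*ω/5 - 8/9)^3: discriminant 836/225, real irrational roots 1/5 + (1/15)*sqrt(209) and 1/5 - (1/15)*sqrt(209); poles of order 3, moduli 1/5 + (1/15)*sqrt(209) and -1/5 + (1/15)*sqrt(209).
The radius of convergence is the smallest modulus among the singular points: -1/5 + (1/15)*sqrt(209).

The radius of convergence is -1/5 + (1/15)*sqrt(209).


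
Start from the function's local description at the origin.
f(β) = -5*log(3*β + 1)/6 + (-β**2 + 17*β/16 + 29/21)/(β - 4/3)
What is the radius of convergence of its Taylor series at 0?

Denominator factor (β - 4/3): pole of order 1 at 4/3, modulus 4/3.
Branch term (-5/6)*log(1 - β/(-1/3)): its argument vanishes at β = -1/3, a logarithmic branch point, modulus 1/3.
The radius of convergence is the smallest modulus among the singular points: 1/3.

The radius of convergence is 1/3.


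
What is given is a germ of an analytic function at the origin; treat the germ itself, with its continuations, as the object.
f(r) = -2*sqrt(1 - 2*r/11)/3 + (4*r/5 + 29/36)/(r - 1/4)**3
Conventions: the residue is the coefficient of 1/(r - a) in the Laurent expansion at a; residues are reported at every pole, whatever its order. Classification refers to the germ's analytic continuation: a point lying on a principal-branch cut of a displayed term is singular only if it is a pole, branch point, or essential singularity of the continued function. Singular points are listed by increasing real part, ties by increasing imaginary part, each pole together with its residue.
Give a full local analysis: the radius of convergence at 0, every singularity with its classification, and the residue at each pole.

Denominator factor (r - 1/4)^3: pole of order 3 at 1/4, modulus 1/4.
Branch term (-2/3)*sqrt(1 - r/(11/2)): its argument vanishes at r = 11/2, a square-root branch point, modulus 11/2.
The radius of convergence is the smallest modulus among the singular points: 1/4.
The branch term is analytic at 1/4 and contributes nothing to the residue; only the rational part matters.
At the order-3 pole 1/4 set g(r) = (r - (1/4))^3*(rational part) = 4*r/5 + 29/36.
Order-3 pole: residue = g''(a)/2; g''(1/4) = 0, so the residue is 0.
List the singular points by increasing real part (a conjugate pair: the negative imaginary part first).

Radius of convergence at 0: 1/4.
At 1/4: a pole of order 3; residue 0.
At 11/2: an algebraic (square-root) branch point.


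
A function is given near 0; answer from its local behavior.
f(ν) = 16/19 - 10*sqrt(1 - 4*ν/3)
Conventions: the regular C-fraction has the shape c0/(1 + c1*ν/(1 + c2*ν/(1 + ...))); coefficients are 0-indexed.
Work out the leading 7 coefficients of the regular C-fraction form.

Taylor coefficients (expand at 0): a_0 = -174/19, a_1 = 20/3, a_2 = 20/9, a_3 = 40/27, a_4 = 100/81, a_5 = 280/243, a_6 = 280/243.
c0 = a_0 = -174/19. Peel one level at a time: if S = 1 + c*ν/S' with S'(0) = 1, then c is the ν-coefficient of S and S' = c*ν/(S - 1).
S_1 = c0/f = 1 + (190/261)*ν + (52630/68121)*ν^2 + ...; c1 = 190/261.
S_2 = c1*ν/(S_1 - 1) = 1 + (-277/261)*ν + (-1/9)*ν^2 + ...; c2 = -277/261.
S_3 = c2*ν/(S_2 - 1) = 1 + (-29/277)*ν + (-13543/230187)*ν^2 + ...; c3 = -29/277.
S_4 = c3*ν/(S_3 - 1) = 1 + (-467/831)*ν + (-1/9)*ν^2 + ...; c4 = -467/831.
S_5 = c4*ν/(S_4 - 1) = 1 + (-277/1401)*ν + (-20221/218089)*ν^2 + ...; c5 = -277/1401.
S_6 = c5*ν/(S_5 - 1) = 1 + (-219/467)*ν + ...; c6 = -219/467.

The regular C-fraction coefficients are [-174/19, 190/261, -277/261, -29/277, -467/831, -277/1401, -219/467].


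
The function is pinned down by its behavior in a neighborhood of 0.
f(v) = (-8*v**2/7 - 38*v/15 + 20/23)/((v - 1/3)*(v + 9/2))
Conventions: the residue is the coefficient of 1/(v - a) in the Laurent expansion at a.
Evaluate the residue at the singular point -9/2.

The residue is 52518/23345.

At the order-1 pole -9/2 set g(v) = (v - (-9/2))*f(v) = (-8*v**2/7 - 38*v/15 + 20/23)/(v - 1/3).
Simple pole: residue = g(a) at a = -9/2, which is 52518/23345.


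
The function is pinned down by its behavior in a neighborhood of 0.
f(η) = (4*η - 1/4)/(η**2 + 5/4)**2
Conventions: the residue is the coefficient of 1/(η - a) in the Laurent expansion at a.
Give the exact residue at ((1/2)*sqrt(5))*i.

The residue is ((1/50)*sqrt(5))*i.

The factor η**2 + 5/4 splits as (η - a)(η - a') with a = ((1/2)*sqrt(5))*i, a' = -((1/2)*sqrt(5))*i. At the order-2 pole a set g(η) = (η - a)^2*f(η) = [4*η - 1/4] / (η - a')^2.
Order-2 pole: residue = g'(a); g'(((1/2)*sqrt(5))*i) = ((1/50)*sqrt(5))*i, so the residue is ((1/50)*sqrt(5))*i.


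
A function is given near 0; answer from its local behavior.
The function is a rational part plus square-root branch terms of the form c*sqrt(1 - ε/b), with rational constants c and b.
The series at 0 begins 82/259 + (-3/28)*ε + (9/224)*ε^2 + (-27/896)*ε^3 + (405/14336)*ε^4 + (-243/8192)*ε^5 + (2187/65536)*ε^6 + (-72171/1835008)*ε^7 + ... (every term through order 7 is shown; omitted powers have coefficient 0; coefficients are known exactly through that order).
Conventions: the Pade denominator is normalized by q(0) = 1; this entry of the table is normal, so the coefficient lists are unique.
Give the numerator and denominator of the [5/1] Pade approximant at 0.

The Pade approximant has numerator coefficients [82/259, 129/518, -9/112, 27/1792, -81/14336, 243/114688]; denominator coefficients [1, 9/8].

Taylor coefficients needed (read off): a_0 = 82/259, a_1 = -3/28, a_2 = 9/224, a_3 = -27/896, a_4 = 405/14336, a_5 = -243/8192, a_6 = 2187/65536.
Write the denominator as Q(ε) = 1 + q1*ε. Requiring Q*f - P = O(ε^7) with deg P <= 5 kills the coefficients of ε^6..ε^6 in Q*f:
  ε^6: a_6 + q1*a_5 = 0, i.e. 2187/65536 + (-243/8192)*q1 = 0.
Solving this linear system: q1 = 9/8.
The numerator is Q*f truncated at degree 5: P0 = a_0 = 82/259; P1 = a_1 + q1*a_0 = 129/518; P2 = a_2 + q1*a_1 = -9/112; P3 = a_3 + q1*a_2 = 27/1792; P4 = a_4 + q1*a_3 = -81/14336; P5 = a_5 + q1*a_4 = 243/114688.


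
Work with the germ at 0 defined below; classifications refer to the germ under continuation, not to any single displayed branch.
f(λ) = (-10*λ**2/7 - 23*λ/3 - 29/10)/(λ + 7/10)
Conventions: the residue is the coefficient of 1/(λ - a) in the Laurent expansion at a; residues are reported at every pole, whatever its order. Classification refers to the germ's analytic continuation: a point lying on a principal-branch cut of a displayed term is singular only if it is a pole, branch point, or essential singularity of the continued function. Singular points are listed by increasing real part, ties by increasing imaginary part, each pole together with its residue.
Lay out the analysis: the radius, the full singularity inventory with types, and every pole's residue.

Denominator factor (λ + 7/10): pole of order 1 at -7/10, modulus 7/10.
The radius of convergence is the smallest modulus among the singular points: 7/10.
At the order-1 pole -7/10 set g(λ) = (λ - (-7/10))*f(λ) = -10*λ**2/7 - 23*λ/3 - 29/10.
Simple pole: residue = g(a) at a = -7/10, which is 53/30.

Radius of convergence at 0: 7/10.
At -7/10: a pole of order 1; residue 53/30.


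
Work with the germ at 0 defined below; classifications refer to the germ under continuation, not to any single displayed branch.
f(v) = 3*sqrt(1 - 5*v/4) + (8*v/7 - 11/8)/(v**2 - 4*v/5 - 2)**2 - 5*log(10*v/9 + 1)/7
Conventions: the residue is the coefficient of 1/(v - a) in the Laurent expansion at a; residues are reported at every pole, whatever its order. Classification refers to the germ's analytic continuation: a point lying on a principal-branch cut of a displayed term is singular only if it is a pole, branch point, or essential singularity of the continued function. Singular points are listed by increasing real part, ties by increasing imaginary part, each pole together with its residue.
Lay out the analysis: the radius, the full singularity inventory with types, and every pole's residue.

Denominator factor (v**2 - 4*v/5 - 2)^2: discriminant 216/25, real irrational roots 2/5 + (3/5)*sqrt(6) and 2/5 - (3/5)*sqrt(6); poles of order 2, moduli 2/5 + (3/5)*sqrt(6) and -2/5 + (3/5)*sqrt(6).
Branch term (3)*sqrt(1 - v/(4/5)): its argument vanishes at v = 4/5, a square-root branch point, modulus 4/5.
Branch term (-5/7)*log(1 - v/(-9/10)): its argument vanishes at v = -9/10, a logarithmic branch point, modulus 9/10.
The radius of convergence is the smallest modulus among the singular points: 4/5.
The branch terms are analytic at 2/5 - (3/5)*sqrt(6) and contribute nothing to the residue; only the rational part matters.
The factor v**2 - 4*v/5 - 2 splits as (v - a)(v - a') with a = 2/5 - (3/5)*sqrt(6), a' = 2/5 + (3/5)*sqrt(6). At the order-2 pole a set g(v) = (v - a)^2*(rational part) = [8*v/7 - 11/8] / (v - a')^2.
Order-2 pole: residue = g'(a); g'(2/5 - (3/5)*sqrt(6)) = -(6425/217728)*sqrt(6), so the residue is -(6425/217728)*sqrt(6).
The branch terms are analytic at 2/5 + (3/5)*sqrt(6) and contribute nothing to the residue; only the rational part matters.
The factor v**2 - 4*v/5 - 2 splits as (v - a)(v - a') with a = 2/5 + (3/5)*sqrt(6), a' = 2/5 - (3/5)*sqrt(6). At the order-2 pole a set g(v) = (v - a)^2*(rational part) = [8*v/7 - 11/8] / (v - a')^2.
Order-2 pole: residue = g'(a); g'(2/5 + (3/5)*sqrt(6)) = (6425/217728)*sqrt(6), so the residue is (6425/217728)*sqrt(6).
List the singular points by increasing real part (a conjugate pair: the negative imaginary part first).

Radius of convergence at 0: 4/5.
At 2/5 - (3/5)*sqrt(6): a pole of order 2; residue -(6425/217728)*sqrt(6).
At -9/10: a logarithmic branch point.
At 4/5: an algebraic (square-root) branch point.
At 2/5 + (3/5)*sqrt(6): a pole of order 2; residue (6425/217728)*sqrt(6).


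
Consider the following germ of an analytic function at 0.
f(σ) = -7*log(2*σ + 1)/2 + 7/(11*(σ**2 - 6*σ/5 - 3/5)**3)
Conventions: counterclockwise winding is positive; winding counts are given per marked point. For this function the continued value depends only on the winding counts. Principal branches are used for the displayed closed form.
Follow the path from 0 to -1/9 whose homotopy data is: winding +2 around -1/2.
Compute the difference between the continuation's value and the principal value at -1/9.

Continued minus principal equals -(14)*pi*i.

The rational part is single-valued and drops out of the difference; each branch term changes only by its own monodromy.
(-7/2)*log(1 - σ/(-1/2)): each positive loop around -1/2 adds 2*pi*i to the log, so winding +2 contributes (-7/2)*(2)*2*pi*i = -(14)*pi*i.
Summing the contributions at σ = -1/9 gives -(14)*pi*i.


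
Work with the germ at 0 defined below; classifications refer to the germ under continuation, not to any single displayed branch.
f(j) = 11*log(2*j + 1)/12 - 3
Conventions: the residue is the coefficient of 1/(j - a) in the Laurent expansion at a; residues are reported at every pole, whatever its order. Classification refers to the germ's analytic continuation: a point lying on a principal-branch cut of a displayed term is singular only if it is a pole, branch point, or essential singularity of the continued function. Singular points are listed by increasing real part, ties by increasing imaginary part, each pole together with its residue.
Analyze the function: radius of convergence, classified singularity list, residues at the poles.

Branch term (11/12)*log(1 - j/(-1/2)): its argument vanishes at j = -1/2, a logarithmic branch point, modulus 1/2.
The radius of convergence is the smallest modulus among the singular points: 1/2.

Radius of convergence at 0: 1/2.
At -1/2: a logarithmic branch point.


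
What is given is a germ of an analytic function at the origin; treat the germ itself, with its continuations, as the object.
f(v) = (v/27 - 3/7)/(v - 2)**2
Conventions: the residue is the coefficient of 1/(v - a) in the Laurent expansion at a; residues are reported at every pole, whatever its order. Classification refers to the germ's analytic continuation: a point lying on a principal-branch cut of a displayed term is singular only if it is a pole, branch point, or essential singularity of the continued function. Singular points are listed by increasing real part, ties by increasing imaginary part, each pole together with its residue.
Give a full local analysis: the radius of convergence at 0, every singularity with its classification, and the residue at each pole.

Denominator factor (v - 2)^2: pole of order 2 at 2, modulus 2.
The radius of convergence is the smallest modulus among the singular points: 2.
At the order-2 pole 2 set g(v) = (v - (2))^2*f(v) = v/27 - 3/7.
Order-2 pole: residue = g'(a); g'(2) = 1/27, so the residue is 1/27.

Radius of convergence at 0: 2.
At 2: a pole of order 2; residue 1/27.


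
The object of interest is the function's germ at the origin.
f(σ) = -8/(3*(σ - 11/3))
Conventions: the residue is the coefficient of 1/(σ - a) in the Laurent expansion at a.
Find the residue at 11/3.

At the order-1 pole 11/3 set g(σ) = (σ - (11/3))*f(σ) = -8/3.
Simple pole: residue = g(a) at a = 11/3, which is -8/3.

The residue is -8/3.


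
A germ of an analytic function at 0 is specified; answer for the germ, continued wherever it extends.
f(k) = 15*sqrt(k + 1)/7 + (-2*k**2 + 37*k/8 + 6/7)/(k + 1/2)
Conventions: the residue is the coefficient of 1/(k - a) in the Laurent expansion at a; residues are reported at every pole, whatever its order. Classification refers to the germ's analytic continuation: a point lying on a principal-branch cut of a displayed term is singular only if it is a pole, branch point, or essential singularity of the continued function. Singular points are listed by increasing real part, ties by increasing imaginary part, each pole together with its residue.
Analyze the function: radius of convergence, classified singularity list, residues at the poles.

Radius of convergence at 0: 1/2.
At -1: an algebraic (square-root) branch point.
At -1/2: a pole of order 1; residue -219/112.

Denominator factor (k + 1/2): pole of order 1 at -1/2, modulus 1/2.
Branch term (15/7)*sqrt(1 - k/(-1)): its argument vanishes at k = -1, a square-root branch point, modulus 1.
The radius of convergence is the smallest modulus among the singular points: 1/2.
The branch term is analytic at -1/2 and contributes nothing to the residue; only the rational part matters.
At the order-1 pole -1/2 set g(k) = (k - (-1/2))*(rational part) = -2*k**2 + 37*k/8 + 6/7.
Simple pole: residue = g(a) at a = -1/2, which is -219/112.
List the singular points by increasing real part (a conjugate pair: the negative imaginary part first).


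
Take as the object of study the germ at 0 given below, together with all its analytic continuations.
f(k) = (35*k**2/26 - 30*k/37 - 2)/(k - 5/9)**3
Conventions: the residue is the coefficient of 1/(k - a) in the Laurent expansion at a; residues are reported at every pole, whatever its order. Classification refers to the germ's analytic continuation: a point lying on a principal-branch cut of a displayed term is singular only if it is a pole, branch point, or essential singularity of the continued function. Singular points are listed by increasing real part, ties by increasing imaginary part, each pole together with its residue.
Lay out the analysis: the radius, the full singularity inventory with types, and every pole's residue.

Denominator factor (k - 5/9)^3: pole of order 3 at 5/9, modulus 5/9.
The radius of convergence is the smallest modulus among the singular points: 5/9.
At the order-3 pole 5/9 set g(k) = (k - (5/9))^3*f(k) = 35*k**2/26 - 30*k/37 - 2.
Order-3 pole: residue = g''(a)/2; g''(5/9) = 35/13, so the residue is 35/26.

Radius of convergence at 0: 5/9.
At 5/9: a pole of order 3; residue 35/26.


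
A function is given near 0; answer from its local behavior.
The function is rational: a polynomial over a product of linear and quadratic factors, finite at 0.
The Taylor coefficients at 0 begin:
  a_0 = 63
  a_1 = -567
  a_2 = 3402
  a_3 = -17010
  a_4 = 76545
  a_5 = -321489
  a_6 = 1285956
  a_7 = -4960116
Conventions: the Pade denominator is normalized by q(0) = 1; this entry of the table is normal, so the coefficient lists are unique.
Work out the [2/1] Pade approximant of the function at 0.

The Pade approximant has numerator coefficients [63, -252, 567]; denominator coefficients [1, 5].

Taylor coefficients needed (read off): a_0 = 63, a_1 = -567, a_2 = 3402, a_3 = -17010.
Write the denominator as Q(ν) = 1 + q1*ν. Requiring Q*f - P = O(ν^4) with deg P <= 2 kills the coefficients of ν^3..ν^3 in Q*f:
  ν^3: a_3 + q1*a_2 = 0, i.e. -17010 + (3402)*q1 = 0.
Solving this linear system: q1 = 5.
The numerator is Q*f truncated at degree 2: P0 = a_0 = 63; P1 = a_1 + q1*a_0 = -252; P2 = a_2 + q1*a_1 = 567.


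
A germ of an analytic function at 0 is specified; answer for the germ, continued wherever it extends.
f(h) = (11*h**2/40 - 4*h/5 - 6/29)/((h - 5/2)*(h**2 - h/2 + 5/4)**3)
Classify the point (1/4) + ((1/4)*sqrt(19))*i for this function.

The point is a pole of order 3.

The denominator factor h**2 - h/2 + 5/4 vanishes at (1/4) + ((1/4)*sqrt(19))*i and appears to the power 3; the numerator there equals (-6647/9280) - ((53/320)*sqrt(19))*i, nonzero, and no other factor vanishes.
Hence a pole whose order is the multiplicity, 3.


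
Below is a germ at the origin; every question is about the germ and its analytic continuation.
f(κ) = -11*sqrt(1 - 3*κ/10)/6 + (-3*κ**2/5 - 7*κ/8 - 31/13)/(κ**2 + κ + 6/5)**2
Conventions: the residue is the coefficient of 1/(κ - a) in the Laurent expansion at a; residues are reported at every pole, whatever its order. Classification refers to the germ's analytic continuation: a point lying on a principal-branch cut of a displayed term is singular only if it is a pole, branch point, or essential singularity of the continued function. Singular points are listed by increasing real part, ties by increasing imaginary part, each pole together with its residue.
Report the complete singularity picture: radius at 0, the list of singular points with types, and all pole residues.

Radius of convergence at 0: (1/5)*sqrt(30).
At (-1/2) - ((1/10)*sqrt(95))*i: a pole of order 2; residue -((13869/187720)*sqrt(95))*i.
At (-1/2) + ((1/10)*sqrt(95))*i: a pole of order 2; residue ((13869/187720)*sqrt(95))*i.
At 10/3: an algebraic (square-root) branch point.


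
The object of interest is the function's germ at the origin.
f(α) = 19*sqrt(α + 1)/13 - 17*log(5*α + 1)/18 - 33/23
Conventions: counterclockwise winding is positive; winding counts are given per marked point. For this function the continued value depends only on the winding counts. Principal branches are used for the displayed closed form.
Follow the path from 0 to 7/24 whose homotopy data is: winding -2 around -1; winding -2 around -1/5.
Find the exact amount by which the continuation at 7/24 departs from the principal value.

The rational part is single-valued and drops out of the difference; each branch term changes only by its own monodromy.
(19/13)*sqrt(1 - α/(-1)): winding -2 is even, the square root returns to the same sheet, contribution 0.
(-17/18)*log(1 - α/(-1/5)): each positive loop around -1/5 adds 2*pi*i to the log, so winding -2 contributes (-17/18)*(-2)*2*pi*i = (34/9)*pi*i.
Summing the contributions at α = 7/24 gives (34/9)*pi*i.

Continued minus principal equals (34/9)*pi*i.


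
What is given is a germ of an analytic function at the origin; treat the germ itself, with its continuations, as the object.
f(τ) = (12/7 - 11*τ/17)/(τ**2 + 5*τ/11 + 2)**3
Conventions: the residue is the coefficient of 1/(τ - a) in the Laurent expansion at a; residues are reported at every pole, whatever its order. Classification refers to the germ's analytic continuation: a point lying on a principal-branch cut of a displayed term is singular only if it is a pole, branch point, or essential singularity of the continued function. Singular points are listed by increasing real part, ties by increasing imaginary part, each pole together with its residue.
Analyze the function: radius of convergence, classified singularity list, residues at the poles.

Denominator factor (τ**2 + 5*τ/11 + 2)^3: discriminant -943/121, complex-conjugate roots (-5/22) + ((1/22)*sqrt(943))*i and (-5/22) - ((1/22)*sqrt(943))*i; poles of order 3, moduli sqrt(2) and sqrt(2).
The radius of convergence is the smallest modulus among the singular points: sqrt(2).
The factor τ**2 + 5*τ/11 + 2 splits as (τ - a)(τ - a') with a = (-5/22) - ((1/22)*sqrt(943))*i, a' = (-5/22) + ((1/22)*sqrt(943))*i. At the order-3 pole a set g(τ) = (τ - a)^3*f(τ) = [12/7 - 11*τ/17] / (τ - a')^3.
Order-3 pole: residue = g''(a)/2; g''((-5/22) - ((1/22)*sqrt(943))*i) = ((428073558/99788855033)*sqrt(943))*i, so the residue is ((214036779/99788855033)*sqrt(943))*i.
The factor τ**2 + 5*τ/11 + 2 splits as (τ - a)(τ - a') with a = (-5/22) + ((1/22)*sqrt(943))*i, a' = (-5/22) - ((1/22)*sqrt(943))*i. At the order-3 pole a set g(τ) = (τ - a)^3*f(τ) = [12/7 - 11*τ/17] / (τ - a')^3.
Order-3 pole: residue = g''(a)/2; g''((-5/22) + ((1/22)*sqrt(943))*i) = -((428073558/99788855033)*sqrt(943))*i, so the residue is -((214036779/99788855033)*sqrt(943))*i.
List the singular points by increasing real part (a conjugate pair: the negative imaginary part first).

Radius of convergence at 0: sqrt(2).
At (-5/22) - ((1/22)*sqrt(943))*i: a pole of order 3; residue ((214036779/99788855033)*sqrt(943))*i.
At (-5/22) + ((1/22)*sqrt(943))*i: a pole of order 3; residue -((214036779/99788855033)*sqrt(943))*i.


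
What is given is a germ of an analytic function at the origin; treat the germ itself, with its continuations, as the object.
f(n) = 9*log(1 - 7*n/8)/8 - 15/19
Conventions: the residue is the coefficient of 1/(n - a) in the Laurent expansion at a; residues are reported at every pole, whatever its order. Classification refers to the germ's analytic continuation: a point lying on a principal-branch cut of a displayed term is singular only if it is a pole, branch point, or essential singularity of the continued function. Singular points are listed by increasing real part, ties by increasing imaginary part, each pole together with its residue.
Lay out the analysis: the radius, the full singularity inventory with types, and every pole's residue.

Radius of convergence at 0: 8/7.
At 8/7: a logarithmic branch point.

Branch term (9/8)*log(1 - n/(8/7)): its argument vanishes at n = 8/7, a logarithmic branch point, modulus 8/7.
The radius of convergence is the smallest modulus among the singular points: 8/7.


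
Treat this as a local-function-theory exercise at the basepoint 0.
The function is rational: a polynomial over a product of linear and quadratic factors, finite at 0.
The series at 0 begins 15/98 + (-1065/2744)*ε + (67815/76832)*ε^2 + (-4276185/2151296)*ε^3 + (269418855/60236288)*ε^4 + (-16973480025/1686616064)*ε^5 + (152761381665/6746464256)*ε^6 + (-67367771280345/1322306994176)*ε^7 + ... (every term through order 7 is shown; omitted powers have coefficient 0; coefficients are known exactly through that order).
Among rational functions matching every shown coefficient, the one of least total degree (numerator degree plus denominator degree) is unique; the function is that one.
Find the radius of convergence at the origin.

The radius of convergence is 4/9.

No rational of total degree below 3 reproduces all 8 coefficients; solving the [0/3] Pade equations on them gives f(ε) = 10/(3*(ε + 4/9)*(ε + 7)**2), whose expansion matches every shown term.
Denominator factor (ε + 7)^2: pole of order 2 at -7, modulus 7.
Denominator factor (ε + 4/9): pole of order 1 at -4/9, modulus 4/9.
The radius of convergence is the smallest modulus among the singular points: 4/9.


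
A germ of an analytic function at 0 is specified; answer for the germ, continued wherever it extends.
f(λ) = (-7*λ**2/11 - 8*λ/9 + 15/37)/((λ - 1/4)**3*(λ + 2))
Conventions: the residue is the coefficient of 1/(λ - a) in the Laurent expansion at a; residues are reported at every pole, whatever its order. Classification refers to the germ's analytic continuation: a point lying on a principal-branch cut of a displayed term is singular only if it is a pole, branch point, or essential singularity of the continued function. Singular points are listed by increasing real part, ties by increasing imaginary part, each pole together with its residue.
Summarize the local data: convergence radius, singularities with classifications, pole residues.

Denominator factor (λ + 2): pole of order 1 at -2, modulus 2.
Denominator factor (λ - 1/4)^3: pole of order 3 at 1/4, modulus 1/4.
The radius of convergence is the smallest modulus among the singular points: 1/4.
At the order-1 pole -2 set g(λ) = (λ - (-2))*f(λ) = (-7*λ**2/11 - 8*λ/9 + 15/37)/(λ - 1/4)**3.
Simple pole: residue = g(a) at a = -2, which is 84928/2670327.
At the order-3 pole 1/4 set g(λ) = (λ - (1/4))^3*f(λ) = (-7*λ**2/11 - 8*λ/9 + 15/37)/(λ + 2).
Order-3 pole: residue = g''(a)/2; g''(1/4) = -169856/2670327, so the residue is -84928/2670327.
List the singular points by increasing real part (a conjugate pair: the negative imaginary part first).

Radius of convergence at 0: 1/4.
At -2: a pole of order 1; residue 84928/2670327.
At 1/4: a pole of order 3; residue -84928/2670327.


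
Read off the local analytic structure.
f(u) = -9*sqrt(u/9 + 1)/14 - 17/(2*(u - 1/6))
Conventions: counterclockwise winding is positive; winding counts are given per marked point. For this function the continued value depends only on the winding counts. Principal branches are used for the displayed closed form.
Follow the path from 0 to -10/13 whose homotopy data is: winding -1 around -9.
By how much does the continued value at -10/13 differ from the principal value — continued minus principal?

The rational part is single-valued and drops out of the difference; each branch term changes only by its own monodromy.
(-9/14)*sqrt(1 - u/(-9)): winding -1 is odd, the square root flips sign, contributing -2*(-9/14)*sqrt(1 - (-10/13)/(-9)) = -2*(-9/14)*sqrt(107/117) = (3/91)*sqrt(1391).
Summing the contributions at u = -10/13 gives (3/91)*sqrt(1391).

Continued minus principal equals (3/91)*sqrt(1391).


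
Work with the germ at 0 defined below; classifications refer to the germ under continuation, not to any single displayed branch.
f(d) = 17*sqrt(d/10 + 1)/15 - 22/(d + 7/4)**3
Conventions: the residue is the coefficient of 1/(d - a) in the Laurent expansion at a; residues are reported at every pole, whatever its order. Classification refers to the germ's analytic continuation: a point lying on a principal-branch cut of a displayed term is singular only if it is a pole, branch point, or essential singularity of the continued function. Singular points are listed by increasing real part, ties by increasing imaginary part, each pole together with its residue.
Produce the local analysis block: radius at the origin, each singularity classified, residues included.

Denominator factor (d + 7/4)^3: pole of order 3 at -7/4, modulus 7/4.
Branch term (17/15)*sqrt(1 - d/(-10)): its argument vanishes at d = -10, a square-root branch point, modulus 10.
The radius of convergence is the smallest modulus among the singular points: 7/4.
The branch term is analytic at -7/4 and contributes nothing to the residue; only the rational part matters.
At the order-3 pole -7/4 set g(d) = (d - (-7/4))^3*(rational part) = -22.
Order-3 pole: residue = g''(a)/2; g''(-7/4) = 0, so the residue is 0.
List the singular points by increasing real part (a conjugate pair: the negative imaginary part first).

Radius of convergence at 0: 7/4.
At -10: an algebraic (square-root) branch point.
At -7/4: a pole of order 3; residue 0.


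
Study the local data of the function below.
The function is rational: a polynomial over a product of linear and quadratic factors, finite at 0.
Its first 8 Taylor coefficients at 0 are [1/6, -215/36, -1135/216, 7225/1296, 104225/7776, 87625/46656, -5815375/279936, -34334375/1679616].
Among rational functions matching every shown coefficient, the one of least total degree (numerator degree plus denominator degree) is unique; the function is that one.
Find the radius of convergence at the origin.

The radius of convergence is (1/5)*sqrt(15).

No rational of total degree below 3 reproduces all 8 coefficients; solving the [1/2] Pade equations on them gives f(d) = (1/10 - 11*d/3)/(d**2 - d/2 + 3/5), whose expansion matches every shown term.
Denominator factor (d**2 - d/2 + 3/5): discriminant -43/20, complex-conjugate roots (1/4) + ((1/20)*sqrt(215))*i and (1/4) - ((1/20)*sqrt(215))*i; poles of order 1, moduli (1/5)*sqrt(15) and (1/5)*sqrt(15).
The radius of convergence is the smallest modulus among the singular points: (1/5)*sqrt(15).


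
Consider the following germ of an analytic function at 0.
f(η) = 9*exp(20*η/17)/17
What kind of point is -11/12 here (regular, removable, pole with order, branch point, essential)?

The point is a regular point.

There is no denominator, hence no pole anywhere.
The factor exp(20*η/17) is entire.
So the germ continues analytically to -11/12.


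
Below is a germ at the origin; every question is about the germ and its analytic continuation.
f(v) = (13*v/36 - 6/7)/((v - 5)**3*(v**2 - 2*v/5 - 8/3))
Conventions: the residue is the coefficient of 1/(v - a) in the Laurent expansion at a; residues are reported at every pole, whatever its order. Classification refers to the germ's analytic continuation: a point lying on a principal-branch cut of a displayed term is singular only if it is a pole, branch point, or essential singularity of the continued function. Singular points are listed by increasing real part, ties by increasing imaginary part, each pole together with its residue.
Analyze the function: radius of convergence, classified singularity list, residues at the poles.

Radius of convergence at 0: -1/5 + (1/15)*sqrt(609).
At 1/5 - (1/15)*sqrt(609): a pole of order 1; residue 44747/317773400 - (13379809/193524000600)*sqrt(609).
At 1/5 + (1/15)*sqrt(609): a pole of order 1; residue 44747/317773400 + (13379809/193524000600)*sqrt(609).
At 5: a pole of order 3; residue -44747/158886700.


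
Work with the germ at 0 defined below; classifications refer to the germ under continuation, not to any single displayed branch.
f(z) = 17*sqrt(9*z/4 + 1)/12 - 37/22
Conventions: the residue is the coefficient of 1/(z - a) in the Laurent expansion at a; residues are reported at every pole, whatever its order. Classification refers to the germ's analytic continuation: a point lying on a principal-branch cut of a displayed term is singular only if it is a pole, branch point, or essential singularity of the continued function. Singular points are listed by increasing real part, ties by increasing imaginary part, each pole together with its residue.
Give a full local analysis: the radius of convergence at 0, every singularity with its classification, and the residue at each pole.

Branch term (17/12)*sqrt(1 - z/(-4/9)): its argument vanishes at z = -4/9, a square-root branch point, modulus 4/9.
The radius of convergence is the smallest modulus among the singular points: 4/9.

Radius of convergence at 0: 4/9.
At -4/9: an algebraic (square-root) branch point.


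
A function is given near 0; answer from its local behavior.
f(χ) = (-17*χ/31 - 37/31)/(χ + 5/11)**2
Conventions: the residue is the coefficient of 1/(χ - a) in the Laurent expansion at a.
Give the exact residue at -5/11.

At the order-2 pole -5/11 set g(χ) = (χ - (-5/11))^2*f(χ) = -17*χ/31 - 37/31.
Order-2 pole: residue = g'(a); g'(-5/11) = -17/31, so the residue is -17/31.

The residue is -17/31.


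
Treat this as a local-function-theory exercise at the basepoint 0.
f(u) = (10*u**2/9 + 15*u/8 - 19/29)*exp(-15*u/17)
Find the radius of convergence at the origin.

The radius of convergence is infinite.

The factor exp(-15*u/17) is entire and contributes no finite singular point.
The polynomial part has no poles.
No finite singular points: the Taylor series at 0 converges everywhere.


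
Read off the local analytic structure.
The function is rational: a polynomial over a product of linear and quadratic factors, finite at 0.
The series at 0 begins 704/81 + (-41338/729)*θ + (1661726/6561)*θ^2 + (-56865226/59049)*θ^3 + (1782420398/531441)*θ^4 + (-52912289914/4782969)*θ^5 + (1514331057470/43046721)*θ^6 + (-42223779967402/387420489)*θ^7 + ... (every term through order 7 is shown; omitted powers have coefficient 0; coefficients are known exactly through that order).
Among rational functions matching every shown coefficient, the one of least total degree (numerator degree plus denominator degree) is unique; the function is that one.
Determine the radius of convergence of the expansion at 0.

The radius of convergence is 3/8.

No rational of total degree below 4 reproduces all 8 coefficients; solving the [1/3] Pade equations on them gives f(θ) = (θ/32 + 1)/((θ + 3/8)**2*(θ + 9/11)), whose expansion matches every shown term.
Denominator factor (θ + 3/8)^2: pole of order 2 at -3/8, modulus 3/8.
Denominator factor (θ + 9/11): pole of order 1 at -9/11, modulus 9/11.
The radius of convergence is the smallest modulus among the singular points: 3/8.


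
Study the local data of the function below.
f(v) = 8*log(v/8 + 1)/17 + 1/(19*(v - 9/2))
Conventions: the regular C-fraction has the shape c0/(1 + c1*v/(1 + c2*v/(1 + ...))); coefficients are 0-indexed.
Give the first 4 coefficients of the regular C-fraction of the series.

The regular C-fraction coefficients are [-2/171, 1471/306, -1893141/400112, 1268047/2345103504].

Taylor coefficients (expand at 0): a_0 = -2/171, a_1 = 1471/26163, a_2 = -16027/3767472, a_3 = 24145/135628992.
c0 = a_0 = -2/171. Peel one level at a time: if S = 1 + c*v/S' with S'(0) = 1, then c is the v-coefficient of S and S' = c*v/(S - 1).
S_1 = c0/f = 1 + (1471/306)*v + (210349/9248)*v^2 + ...; c1 = 1471/306.
S_2 = c1*v/(S_1 - 1) = 1 + (-1893141/400112)*v + (1417229/553943296)*v^2 + ...; c2 = -1893141/400112.
S_3 = c2*v/(S_2 - 1) = 1 + (1268047/2345103504)*v + ...; c3 = 1268047/2345103504.


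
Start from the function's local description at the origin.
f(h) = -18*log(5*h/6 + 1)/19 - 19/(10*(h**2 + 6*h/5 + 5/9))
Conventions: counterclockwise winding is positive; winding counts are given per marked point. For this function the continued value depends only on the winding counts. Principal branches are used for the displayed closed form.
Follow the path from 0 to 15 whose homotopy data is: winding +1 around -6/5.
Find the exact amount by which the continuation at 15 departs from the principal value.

Continued minus principal equals -(36/19)*pi*i.

The rational part is single-valued and drops out of the difference; each branch term changes only by its own monodromy.
(-18/19)*log(1 - h/(-6/5)): each positive loop around -6/5 adds 2*pi*i to the log, so winding +1 contributes (-18/19)*(1)*2*pi*i = -(36/19)*pi*i.
Summing the contributions at h = 15 gives -(36/19)*pi*i.


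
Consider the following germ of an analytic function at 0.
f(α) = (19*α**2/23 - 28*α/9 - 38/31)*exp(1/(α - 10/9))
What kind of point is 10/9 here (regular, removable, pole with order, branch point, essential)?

The exponent 1/(α - (10/9)) has a pole at 10/9, so exp(1/(α - (10/9))) takes every nonzero value near it: an essential singularity (not a pole of any order).

The point is an essential singularity.


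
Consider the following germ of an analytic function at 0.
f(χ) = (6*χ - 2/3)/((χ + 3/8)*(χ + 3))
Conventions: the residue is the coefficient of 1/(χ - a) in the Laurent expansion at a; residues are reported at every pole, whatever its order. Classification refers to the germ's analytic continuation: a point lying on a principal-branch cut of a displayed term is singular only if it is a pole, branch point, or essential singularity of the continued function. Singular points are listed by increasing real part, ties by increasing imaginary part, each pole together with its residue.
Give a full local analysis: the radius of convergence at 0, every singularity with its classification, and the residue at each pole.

Denominator factor (χ + 3): pole of order 1 at -3, modulus 3.
Denominator factor (χ + 3/8): pole of order 1 at -3/8, modulus 3/8.
The radius of convergence is the smallest modulus among the singular points: 3/8.
At the order-1 pole -3 set g(χ) = (χ - (-3))*f(χ) = (6*χ - 2/3)/(χ + 3/8).
Simple pole: residue = g(a) at a = -3, which is 64/9.
At the order-1 pole -3/8 set g(χ) = (χ - (-3/8))*f(χ) = (6*χ - 2/3)/(χ + 3).
Simple pole: residue = g(a) at a = -3/8, which is -10/9.
List the singular points by increasing real part (a conjugate pair: the negative imaginary part first).

Radius of convergence at 0: 3/8.
At -3: a pole of order 1; residue 64/9.
At -3/8: a pole of order 1; residue -10/9.


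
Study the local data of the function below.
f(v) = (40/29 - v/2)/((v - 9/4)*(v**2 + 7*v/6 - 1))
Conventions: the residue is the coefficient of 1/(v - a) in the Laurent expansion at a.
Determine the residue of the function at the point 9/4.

At the order-1 pole 9/4 set g(v) = (v - (9/4))*f(v) = (40/29 - v/2)/(v**2 + 7*v/6 - 1).
Simple pole: residue = g(a) at a = 9/4, which is 118/3103.

The residue is 118/3103.


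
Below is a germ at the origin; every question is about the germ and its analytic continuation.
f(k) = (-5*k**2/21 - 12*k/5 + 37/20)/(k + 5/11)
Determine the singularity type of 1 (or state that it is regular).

The point is a regular point.

Denominator factors: k + 5/11 = 16/11 at k = 1 — none vanishes.
So the germ continues analytically to 1.


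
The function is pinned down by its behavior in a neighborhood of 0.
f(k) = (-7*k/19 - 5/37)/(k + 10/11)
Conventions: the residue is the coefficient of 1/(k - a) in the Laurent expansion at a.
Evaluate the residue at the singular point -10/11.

At the order-1 pole -10/11 set g(k) = (k - (-10/11))*f(k) = -7*k/19 - 5/37.
Simple pole: residue = g(a) at a = -10/11, which is 1545/7733.

The residue is 1545/7733.
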